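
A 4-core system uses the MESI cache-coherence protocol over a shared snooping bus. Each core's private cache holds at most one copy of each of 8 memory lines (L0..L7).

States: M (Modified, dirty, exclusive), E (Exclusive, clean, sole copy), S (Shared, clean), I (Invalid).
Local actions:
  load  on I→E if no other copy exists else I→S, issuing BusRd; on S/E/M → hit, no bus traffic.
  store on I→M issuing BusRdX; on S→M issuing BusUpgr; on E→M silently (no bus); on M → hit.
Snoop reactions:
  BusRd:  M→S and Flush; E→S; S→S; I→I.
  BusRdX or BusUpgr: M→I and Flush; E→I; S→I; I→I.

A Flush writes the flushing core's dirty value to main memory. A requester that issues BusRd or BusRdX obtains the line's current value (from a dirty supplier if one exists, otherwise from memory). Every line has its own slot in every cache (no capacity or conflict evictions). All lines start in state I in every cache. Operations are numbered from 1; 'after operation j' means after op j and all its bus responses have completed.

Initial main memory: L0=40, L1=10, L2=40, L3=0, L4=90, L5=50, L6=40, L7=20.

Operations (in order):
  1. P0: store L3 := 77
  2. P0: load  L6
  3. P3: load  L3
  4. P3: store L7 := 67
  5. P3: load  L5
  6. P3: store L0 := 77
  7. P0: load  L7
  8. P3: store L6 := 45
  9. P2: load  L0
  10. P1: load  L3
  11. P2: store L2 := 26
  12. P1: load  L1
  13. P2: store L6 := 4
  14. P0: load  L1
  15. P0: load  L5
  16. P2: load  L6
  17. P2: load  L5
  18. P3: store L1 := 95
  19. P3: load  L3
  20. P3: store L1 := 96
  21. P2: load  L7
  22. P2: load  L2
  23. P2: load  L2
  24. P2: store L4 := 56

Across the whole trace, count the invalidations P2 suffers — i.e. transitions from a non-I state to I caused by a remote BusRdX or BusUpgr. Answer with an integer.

invalidations = 0

1. P0: store L3 := 77  bus=[BusRdX]  L3: P0=M P1=I P2=I P3=I  mem[L3]=0
2. P0: load  L6  bus=[BusRd]  L6: P0=E P1=I P2=I P3=I  mem[L6]=40
3. P3: load  L3  bus=[BusRd,Flush]  L3: P0=S P1=I P2=I P3=S  mem[L3]=77
4. P3: store L7 := 67  bus=[BusRdX]  L7: P0=I P1=I P2=I P3=M  mem[L7]=20
5. P3: load  L5  bus=[BusRd]  L5: P0=I P1=I P2=I P3=E  mem[L5]=50
6. P3: store L0 := 77  bus=[BusRdX]  L0: P0=I P1=I P2=I P3=M  mem[L0]=40
7. P0: load  L7  bus=[BusRd,Flush]  L7: P0=S P1=I P2=I P3=S  mem[L7]=67
8. P3: store L6 := 45  bus=[BusRdX]  L6: P0=I P1=I P2=I P3=M  mem[L6]=40
9. P2: load  L0  bus=[BusRd,Flush]  L0: P0=I P1=I P2=S P3=S  mem[L0]=77
10. P1: load  L3  bus=[BusRd]  L3: P0=S P1=S P2=I P3=S  mem[L3]=77
11. P2: store L2 := 26  bus=[BusRdX]  L2: P0=I P1=I P2=M P3=I  mem[L2]=40
12. P1: load  L1  bus=[BusRd]  L1: P0=I P1=E P2=I P3=I  mem[L1]=10
13. P2: store L6 := 4  bus=[BusRdX,Flush]  L6: P0=I P1=I P2=M P3=I  mem[L6]=45
14. P0: load  L1  bus=[BusRd]  L1: P0=S P1=S P2=I P3=I  mem[L1]=10
15. P0: load  L5  bus=[BusRd]  L5: P0=S P1=I P2=I P3=S  mem[L5]=50
16. P2: load  L6  bus=[-]  L6: P0=I P1=I P2=M P3=I  mem[L6]=45
17. P2: load  L5  bus=[BusRd]  L5: P0=S P1=I P2=S P3=S  mem[L5]=50
18. P3: store L1 := 95  bus=[BusRdX]  L1: P0=I P1=I P2=I P3=M  mem[L1]=10
19. P3: load  L3  bus=[-]  L3: P0=S P1=S P2=I P3=S  mem[L3]=77
20. P3: store L1 := 96  bus=[-]  L1: P0=I P1=I P2=I P3=M  mem[L1]=10
21. P2: load  L7  bus=[BusRd]  L7: P0=S P1=I P2=S P3=S  mem[L7]=67
22. P2: load  L2  bus=[-]  L2: P0=I P1=I P2=M P3=I  mem[L2]=40
23. P2: load  L2  bus=[-]  L2: P0=I P1=I P2=M P3=I  mem[L2]=40
24. P2: store L4 := 56  bus=[BusRdX]  L4: P0=I P1=I P2=M P3=I  mem[L4]=90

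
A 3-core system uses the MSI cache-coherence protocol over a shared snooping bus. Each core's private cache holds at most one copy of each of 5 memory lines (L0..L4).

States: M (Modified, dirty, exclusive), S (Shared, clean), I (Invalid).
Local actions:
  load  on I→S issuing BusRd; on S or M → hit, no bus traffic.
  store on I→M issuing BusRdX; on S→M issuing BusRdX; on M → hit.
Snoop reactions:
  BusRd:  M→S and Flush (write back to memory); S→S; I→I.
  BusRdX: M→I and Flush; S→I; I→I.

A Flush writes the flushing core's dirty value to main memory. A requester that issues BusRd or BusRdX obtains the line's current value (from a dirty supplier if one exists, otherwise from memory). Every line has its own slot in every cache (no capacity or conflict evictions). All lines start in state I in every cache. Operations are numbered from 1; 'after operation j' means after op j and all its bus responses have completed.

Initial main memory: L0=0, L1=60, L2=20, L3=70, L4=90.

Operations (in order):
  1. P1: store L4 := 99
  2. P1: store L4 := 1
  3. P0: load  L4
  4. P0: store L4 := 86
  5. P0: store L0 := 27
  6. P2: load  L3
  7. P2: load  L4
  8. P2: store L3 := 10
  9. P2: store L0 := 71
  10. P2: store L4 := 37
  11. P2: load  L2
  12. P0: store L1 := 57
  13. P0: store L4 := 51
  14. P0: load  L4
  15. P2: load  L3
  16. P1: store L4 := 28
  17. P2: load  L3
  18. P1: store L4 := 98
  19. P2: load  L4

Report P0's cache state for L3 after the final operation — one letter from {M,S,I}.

state = I

[1] P1: store L4 := 99 | P0:I, P1:M(99), P2:I | bus: BusRdX
[2] P1: store L4 := 1 | P0:I, P1:M(1), P2:I | bus: none
[3] P0: load  L4 | P0:S(1), P1:S(1), P2:I | bus: BusRd,Flush
[4] P0: store L4 := 86 | P0:M(86), P1:I, P2:I | bus: BusRdX
[5] P0: store L0 := 27 | P0:M(27), P1:I, P2:I | bus: BusRdX
[6] P2: load  L3 | P0:I, P1:I, P2:S(70) | bus: BusRd
[7] P2: load  L4 | P0:S(86), P1:I, P2:S(86) | bus: BusRd,Flush
[8] P2: store L3 := 10 | P0:I, P1:I, P2:M(10) | bus: BusRdX
[9] P2: store L0 := 71 | P0:I, P1:I, P2:M(71) | bus: BusRdX,Flush
[10] P2: store L4 := 37 | P0:I, P1:I, P2:M(37) | bus: BusRdX
[11] P2: load  L2 | P0:I, P1:I, P2:S(20) | bus: BusRd
[12] P0: store L1 := 57 | P0:M(57), P1:I, P2:I | bus: BusRdX
[13] P0: store L4 := 51 | P0:M(51), P1:I, P2:I | bus: BusRdX,Flush
[14] P0: load  L4 | P0:M(51), P1:I, P2:I | bus: none
[15] P2: load  L3 | P0:I, P1:I, P2:M(10) | bus: none
[16] P1: store L4 := 28 | P0:I, P1:M(28), P2:I | bus: BusRdX,Flush
[17] P2: load  L3 | P0:I, P1:I, P2:M(10) | bus: none
[18] P1: store L4 := 98 | P0:I, P1:M(98), P2:I | bus: none
[19] P2: load  L4 | P0:I, P1:S(98), P2:S(98) | bus: BusRd,Flush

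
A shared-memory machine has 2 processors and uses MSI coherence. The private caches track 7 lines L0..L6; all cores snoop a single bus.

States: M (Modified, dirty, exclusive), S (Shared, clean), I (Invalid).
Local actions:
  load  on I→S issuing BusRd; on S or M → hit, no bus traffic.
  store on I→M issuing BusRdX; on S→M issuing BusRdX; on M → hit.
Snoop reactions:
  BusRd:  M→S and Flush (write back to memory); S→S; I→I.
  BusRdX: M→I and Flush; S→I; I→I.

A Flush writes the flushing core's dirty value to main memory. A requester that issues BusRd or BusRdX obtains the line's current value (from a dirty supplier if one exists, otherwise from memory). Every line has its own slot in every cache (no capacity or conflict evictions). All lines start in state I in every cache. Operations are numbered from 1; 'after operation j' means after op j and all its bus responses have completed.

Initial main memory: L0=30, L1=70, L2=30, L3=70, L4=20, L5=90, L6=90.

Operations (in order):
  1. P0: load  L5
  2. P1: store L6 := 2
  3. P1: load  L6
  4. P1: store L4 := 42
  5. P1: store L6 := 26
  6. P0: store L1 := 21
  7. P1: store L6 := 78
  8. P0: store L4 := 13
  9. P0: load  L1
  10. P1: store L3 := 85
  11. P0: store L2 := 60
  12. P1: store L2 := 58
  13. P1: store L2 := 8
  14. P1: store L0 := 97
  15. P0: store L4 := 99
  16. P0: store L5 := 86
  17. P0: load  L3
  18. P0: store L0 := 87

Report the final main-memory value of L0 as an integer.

memory[L0] = 97

1. P0: load  L5  bus=[BusRd]  L5: P0=S P1=I  mem[L5]=90
2. P1: store L6 := 2  bus=[BusRdX]  L6: P0=I P1=M  mem[L6]=90
3. P1: load  L6  bus=[-]  L6: P0=I P1=M  mem[L6]=90
4. P1: store L4 := 42  bus=[BusRdX]  L4: P0=I P1=M  mem[L4]=20
5. P1: store L6 := 26  bus=[-]  L6: P0=I P1=M  mem[L6]=90
6. P0: store L1 := 21  bus=[BusRdX]  L1: P0=M P1=I  mem[L1]=70
7. P1: store L6 := 78  bus=[-]  L6: P0=I P1=M  mem[L6]=90
8. P0: store L4 := 13  bus=[BusRdX,Flush]  L4: P0=M P1=I  mem[L4]=42
9. P0: load  L1  bus=[-]  L1: P0=M P1=I  mem[L1]=70
10. P1: store L3 := 85  bus=[BusRdX]  L3: P0=I P1=M  mem[L3]=70
11. P0: store L2 := 60  bus=[BusRdX]  L2: P0=M P1=I  mem[L2]=30
12. P1: store L2 := 58  bus=[BusRdX,Flush]  L2: P0=I P1=M  mem[L2]=60
13. P1: store L2 := 8  bus=[-]  L2: P0=I P1=M  mem[L2]=60
14. P1: store L0 := 97  bus=[BusRdX]  L0: P0=I P1=M  mem[L0]=30
15. P0: store L4 := 99  bus=[-]  L4: P0=M P1=I  mem[L4]=42
16. P0: store L5 := 86  bus=[BusRdX]  L5: P0=M P1=I  mem[L5]=90
17. P0: load  L3  bus=[BusRd,Flush]  L3: P0=S P1=S  mem[L3]=85
18. P0: store L0 := 87  bus=[BusRdX,Flush]  L0: P0=M P1=I  mem[L0]=97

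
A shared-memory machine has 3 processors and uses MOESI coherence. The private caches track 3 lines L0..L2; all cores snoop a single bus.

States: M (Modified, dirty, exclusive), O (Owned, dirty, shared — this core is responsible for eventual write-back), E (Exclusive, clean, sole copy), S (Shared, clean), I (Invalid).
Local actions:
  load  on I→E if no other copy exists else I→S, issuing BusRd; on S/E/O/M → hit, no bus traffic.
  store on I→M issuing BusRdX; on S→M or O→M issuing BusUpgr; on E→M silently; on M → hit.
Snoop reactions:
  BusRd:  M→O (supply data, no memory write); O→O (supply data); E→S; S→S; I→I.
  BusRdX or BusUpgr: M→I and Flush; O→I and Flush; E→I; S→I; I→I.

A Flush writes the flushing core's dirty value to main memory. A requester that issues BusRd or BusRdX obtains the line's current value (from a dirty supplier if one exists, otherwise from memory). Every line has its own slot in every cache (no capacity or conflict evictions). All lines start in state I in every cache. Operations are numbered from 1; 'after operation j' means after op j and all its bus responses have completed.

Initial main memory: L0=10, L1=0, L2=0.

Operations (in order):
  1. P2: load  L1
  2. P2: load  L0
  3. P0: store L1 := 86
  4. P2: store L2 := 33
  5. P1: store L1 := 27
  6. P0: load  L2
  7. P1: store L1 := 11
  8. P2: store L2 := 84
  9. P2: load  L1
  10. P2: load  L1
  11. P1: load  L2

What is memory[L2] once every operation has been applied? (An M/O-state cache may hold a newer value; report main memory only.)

step 1: P2: load  L1  ⟶  IIE  (L1)  txn=BusRd  M[L1]=0
step 2: P2: load  L0  ⟶  IIE  (L0)  txn=BusRd  M[L0]=10
step 3: P0: store L1 := 86  ⟶  MII  (L1)  txn=BusRdX  M[L1]=0
step 4: P2: store L2 := 33  ⟶  IIM  (L2)  txn=BusRdX  M[L2]=0
step 5: P1: store L1 := 27  ⟶  IMI  (L1)  txn=BusRdX+Flush  M[L1]=86
step 6: P0: load  L2  ⟶  SIO  (L2)  txn=BusRd  M[L2]=0
step 7: P1: store L1 := 11  ⟶  IMI  (L1)  txn=∅  M[L1]=86
step 8: P2: store L2 := 84  ⟶  IIM  (L2)  txn=BusUpgr  M[L2]=0
step 9: P2: load  L1  ⟶  IOS  (L1)  txn=BusRd  M[L1]=86
step 10: P2: load  L1  ⟶  IOS  (L1)  txn=∅  M[L1]=86
step 11: P1: load  L2  ⟶  ISO  (L2)  txn=BusRd  M[L2]=0

memory[L2] = 0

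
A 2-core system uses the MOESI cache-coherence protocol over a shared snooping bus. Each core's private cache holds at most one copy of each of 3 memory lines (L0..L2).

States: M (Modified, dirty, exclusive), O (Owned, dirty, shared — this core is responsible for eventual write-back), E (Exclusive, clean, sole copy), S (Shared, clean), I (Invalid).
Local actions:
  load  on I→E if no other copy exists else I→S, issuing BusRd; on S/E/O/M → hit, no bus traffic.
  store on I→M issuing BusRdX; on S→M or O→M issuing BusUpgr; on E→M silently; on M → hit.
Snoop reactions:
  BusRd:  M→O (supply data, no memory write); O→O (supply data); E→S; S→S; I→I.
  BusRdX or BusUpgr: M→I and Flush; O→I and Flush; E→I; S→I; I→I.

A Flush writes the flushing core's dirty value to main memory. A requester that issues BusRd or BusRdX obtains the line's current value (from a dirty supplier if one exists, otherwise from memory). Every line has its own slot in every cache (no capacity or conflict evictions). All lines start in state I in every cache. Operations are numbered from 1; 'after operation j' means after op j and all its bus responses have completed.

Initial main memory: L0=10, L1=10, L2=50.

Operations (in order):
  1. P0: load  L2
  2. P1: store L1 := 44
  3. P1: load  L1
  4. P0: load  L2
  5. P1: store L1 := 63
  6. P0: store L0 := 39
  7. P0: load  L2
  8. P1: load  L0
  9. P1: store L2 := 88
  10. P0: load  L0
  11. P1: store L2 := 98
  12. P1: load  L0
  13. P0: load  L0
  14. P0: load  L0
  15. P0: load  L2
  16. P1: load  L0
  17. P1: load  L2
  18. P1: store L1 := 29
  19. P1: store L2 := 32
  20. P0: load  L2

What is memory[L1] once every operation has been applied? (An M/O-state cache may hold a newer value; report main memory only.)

1. P0: load  L2  bus=[BusRd]  L2: P0=E P1=I  mem[L2]=50
2. P1: store L1 := 44  bus=[BusRdX]  L1: P0=I P1=M  mem[L1]=10
3. P1: load  L1  bus=[-]  L1: P0=I P1=M  mem[L1]=10
4. P0: load  L2  bus=[-]  L2: P0=E P1=I  mem[L2]=50
5. P1: store L1 := 63  bus=[-]  L1: P0=I P1=M  mem[L1]=10
6. P0: store L0 := 39  bus=[BusRdX]  L0: P0=M P1=I  mem[L0]=10
7. P0: load  L2  bus=[-]  L2: P0=E P1=I  mem[L2]=50
8. P1: load  L0  bus=[BusRd]  L0: P0=O P1=S  mem[L0]=10
9. P1: store L2 := 88  bus=[BusRdX]  L2: P0=I P1=M  mem[L2]=50
10. P0: load  L0  bus=[-]  L0: P0=O P1=S  mem[L0]=10
11. P1: store L2 := 98  bus=[-]  L2: P0=I P1=M  mem[L2]=50
12. P1: load  L0  bus=[-]  L0: P0=O P1=S  mem[L0]=10
13. P0: load  L0  bus=[-]  L0: P0=O P1=S  mem[L0]=10
14. P0: load  L0  bus=[-]  L0: P0=O P1=S  mem[L0]=10
15. P0: load  L2  bus=[BusRd]  L2: P0=S P1=O  mem[L2]=50
16. P1: load  L0  bus=[-]  L0: P0=O P1=S  mem[L0]=10
17. P1: load  L2  bus=[-]  L2: P0=S P1=O  mem[L2]=50
18. P1: store L1 := 29  bus=[-]  L1: P0=I P1=M  mem[L1]=10
19. P1: store L2 := 32  bus=[BusUpgr]  L2: P0=I P1=M  mem[L2]=50
20. P0: load  L2  bus=[BusRd]  L2: P0=S P1=O  mem[L2]=50

memory[L1] = 10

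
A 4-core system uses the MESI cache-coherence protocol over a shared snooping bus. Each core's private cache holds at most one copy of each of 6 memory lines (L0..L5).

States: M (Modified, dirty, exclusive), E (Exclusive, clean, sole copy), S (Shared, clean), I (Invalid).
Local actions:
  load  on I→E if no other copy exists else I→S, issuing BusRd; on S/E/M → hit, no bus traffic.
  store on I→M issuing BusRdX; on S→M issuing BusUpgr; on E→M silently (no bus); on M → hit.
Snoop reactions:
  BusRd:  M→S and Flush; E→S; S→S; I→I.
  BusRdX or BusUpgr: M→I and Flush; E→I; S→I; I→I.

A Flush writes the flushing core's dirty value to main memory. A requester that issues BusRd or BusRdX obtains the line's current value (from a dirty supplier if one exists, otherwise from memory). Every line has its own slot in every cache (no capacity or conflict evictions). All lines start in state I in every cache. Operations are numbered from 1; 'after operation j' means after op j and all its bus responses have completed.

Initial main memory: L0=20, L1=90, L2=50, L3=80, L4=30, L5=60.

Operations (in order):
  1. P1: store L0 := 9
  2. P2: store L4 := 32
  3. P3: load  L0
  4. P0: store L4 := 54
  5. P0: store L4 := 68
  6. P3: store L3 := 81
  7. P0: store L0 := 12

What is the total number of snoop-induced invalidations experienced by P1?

step 1: P1: store L0 := 9  ⟶  IMII  (L0)  txn=BusRdX  M[L0]=20
step 2: P2: store L4 := 32  ⟶  IIMI  (L4)  txn=BusRdX  M[L4]=30
step 3: P3: load  L0  ⟶  ISIS  (L0)  txn=BusRd+Flush  M[L0]=9
step 4: P0: store L4 := 54  ⟶  MIII  (L4)  txn=BusRdX+Flush  M[L4]=32
step 5: P0: store L4 := 68  ⟶  MIII  (L4)  txn=∅  M[L4]=32
step 6: P3: store L3 := 81  ⟶  IIIM  (L3)  txn=BusRdX  M[L3]=80
step 7: P0: store L0 := 12  ⟶  MIII  (L0)  txn=BusRdX  M[L0]=9

invalidations = 1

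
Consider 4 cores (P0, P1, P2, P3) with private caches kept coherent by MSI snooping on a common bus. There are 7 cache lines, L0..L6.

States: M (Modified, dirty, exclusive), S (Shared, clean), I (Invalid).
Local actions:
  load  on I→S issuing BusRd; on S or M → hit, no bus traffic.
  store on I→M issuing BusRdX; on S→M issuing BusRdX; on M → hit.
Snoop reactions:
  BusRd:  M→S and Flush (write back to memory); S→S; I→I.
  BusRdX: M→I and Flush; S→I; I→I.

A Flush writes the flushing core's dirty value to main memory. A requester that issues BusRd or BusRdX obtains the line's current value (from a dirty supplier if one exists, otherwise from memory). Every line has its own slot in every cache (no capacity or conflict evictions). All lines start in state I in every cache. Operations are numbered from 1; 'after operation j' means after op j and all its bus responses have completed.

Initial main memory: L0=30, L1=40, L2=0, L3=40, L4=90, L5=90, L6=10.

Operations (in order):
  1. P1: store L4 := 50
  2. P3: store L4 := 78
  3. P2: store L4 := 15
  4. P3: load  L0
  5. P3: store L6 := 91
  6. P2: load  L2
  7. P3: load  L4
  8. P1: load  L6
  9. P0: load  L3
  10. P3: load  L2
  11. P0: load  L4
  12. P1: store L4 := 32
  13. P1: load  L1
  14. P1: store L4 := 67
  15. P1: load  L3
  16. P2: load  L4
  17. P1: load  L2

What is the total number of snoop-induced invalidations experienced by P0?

[1] P1: store L4 := 50 | P0:I, P1:M(50), P2:I, P3:I | bus: BusRdX
[2] P3: store L4 := 78 | P0:I, P1:I, P2:I, P3:M(78) | bus: BusRdX,Flush
[3] P2: store L4 := 15 | P0:I, P1:I, P2:M(15), P3:I | bus: BusRdX,Flush
[4] P3: load  L0 | P0:I, P1:I, P2:I, P3:S(30) | bus: BusRd
[5] P3: store L6 := 91 | P0:I, P1:I, P2:I, P3:M(91) | bus: BusRdX
[6] P2: load  L2 | P0:I, P1:I, P2:S(0), P3:I | bus: BusRd
[7] P3: load  L4 | P0:I, P1:I, P2:S(15), P3:S(15) | bus: BusRd,Flush
[8] P1: load  L6 | P0:I, P1:S(91), P2:I, P3:S(91) | bus: BusRd,Flush
[9] P0: load  L3 | P0:S(40), P1:I, P2:I, P3:I | bus: BusRd
[10] P3: load  L2 | P0:I, P1:I, P2:S(0), P3:S(0) | bus: BusRd
[11] P0: load  L4 | P0:S(15), P1:I, P2:S(15), P3:S(15) | bus: BusRd
[12] P1: store L4 := 32 | P0:I, P1:M(32), P2:I, P3:I | bus: BusRdX
[13] P1: load  L1 | P0:I, P1:S(40), P2:I, P3:I | bus: BusRd
[14] P1: store L4 := 67 | P0:I, P1:M(67), P2:I, P3:I | bus: none
[15] P1: load  L3 | P0:S(40), P1:S(40), P2:I, P3:I | bus: BusRd
[16] P2: load  L4 | P0:I, P1:S(67), P2:S(67), P3:I | bus: BusRd,Flush
[17] P1: load  L2 | P0:I, P1:S(0), P2:S(0), P3:S(0) | bus: BusRd

invalidations = 1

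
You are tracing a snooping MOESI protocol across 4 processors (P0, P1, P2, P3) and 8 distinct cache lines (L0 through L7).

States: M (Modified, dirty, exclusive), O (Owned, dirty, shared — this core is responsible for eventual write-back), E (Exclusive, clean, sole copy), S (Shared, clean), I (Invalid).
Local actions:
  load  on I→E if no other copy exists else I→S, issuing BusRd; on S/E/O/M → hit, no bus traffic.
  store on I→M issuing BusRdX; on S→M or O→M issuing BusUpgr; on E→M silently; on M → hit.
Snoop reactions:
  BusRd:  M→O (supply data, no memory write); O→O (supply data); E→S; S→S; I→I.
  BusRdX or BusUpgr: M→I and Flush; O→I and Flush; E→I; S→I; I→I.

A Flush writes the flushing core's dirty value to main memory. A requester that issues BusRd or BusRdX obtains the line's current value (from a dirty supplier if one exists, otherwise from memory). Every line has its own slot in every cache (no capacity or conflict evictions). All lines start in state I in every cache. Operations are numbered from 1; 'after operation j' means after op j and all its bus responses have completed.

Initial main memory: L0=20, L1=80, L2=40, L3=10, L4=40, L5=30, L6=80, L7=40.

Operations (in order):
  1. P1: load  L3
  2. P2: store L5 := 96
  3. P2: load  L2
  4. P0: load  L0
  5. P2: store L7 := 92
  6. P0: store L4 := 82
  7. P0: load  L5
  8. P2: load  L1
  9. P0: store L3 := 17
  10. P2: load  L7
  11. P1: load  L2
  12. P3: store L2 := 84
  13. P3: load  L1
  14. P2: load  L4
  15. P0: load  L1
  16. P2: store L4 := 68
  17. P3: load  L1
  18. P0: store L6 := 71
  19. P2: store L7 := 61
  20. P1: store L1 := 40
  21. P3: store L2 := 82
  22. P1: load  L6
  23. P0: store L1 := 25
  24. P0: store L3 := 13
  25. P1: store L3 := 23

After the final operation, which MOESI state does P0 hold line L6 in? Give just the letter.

state = O

[1] P1: load  L3 | P0:I, P1:E(10), P2:I, P3:I | bus: BusRd
[2] P2: store L5 := 96 | P0:I, P1:I, P2:M(96), P3:I | bus: BusRdX
[3] P2: load  L2 | P0:I, P1:I, P2:E(40), P3:I | bus: BusRd
[4] P0: load  L0 | P0:E(20), P1:I, P2:I, P3:I | bus: BusRd
[5] P2: store L7 := 92 | P0:I, P1:I, P2:M(92), P3:I | bus: BusRdX
[6] P0: store L4 := 82 | P0:M(82), P1:I, P2:I, P3:I | bus: BusRdX
[7] P0: load  L5 | P0:S(96), P1:I, P2:O(96), P3:I | bus: BusRd
[8] P2: load  L1 | P0:I, P1:I, P2:E(80), P3:I | bus: BusRd
[9] P0: store L3 := 17 | P0:M(17), P1:I, P2:I, P3:I | bus: BusRdX
[10] P2: load  L7 | P0:I, P1:I, P2:M(92), P3:I | bus: none
[11] P1: load  L2 | P0:I, P1:S(40), P2:S(40), P3:I | bus: BusRd
[12] P3: store L2 := 84 | P0:I, P1:I, P2:I, P3:M(84) | bus: BusRdX
[13] P3: load  L1 | P0:I, P1:I, P2:S(80), P3:S(80) | bus: BusRd
[14] P2: load  L4 | P0:O(82), P1:I, P2:S(82), P3:I | bus: BusRd
[15] P0: load  L1 | P0:S(80), P1:I, P2:S(80), P3:S(80) | bus: BusRd
[16] P2: store L4 := 68 | P0:I, P1:I, P2:M(68), P3:I | bus: BusUpgr,Flush
[17] P3: load  L1 | P0:S(80), P1:I, P2:S(80), P3:S(80) | bus: none
[18] P0: store L6 := 71 | P0:M(71), P1:I, P2:I, P3:I | bus: BusRdX
[19] P2: store L7 := 61 | P0:I, P1:I, P2:M(61), P3:I | bus: none
[20] P1: store L1 := 40 | P0:I, P1:M(40), P2:I, P3:I | bus: BusRdX
[21] P3: store L2 := 82 | P0:I, P1:I, P2:I, P3:M(82) | bus: none
[22] P1: load  L6 | P0:O(71), P1:S(71), P2:I, P3:I | bus: BusRd
[23] P0: store L1 := 25 | P0:M(25), P1:I, P2:I, P3:I | bus: BusRdX,Flush
[24] P0: store L3 := 13 | P0:M(13), P1:I, P2:I, P3:I | bus: none
[25] P1: store L3 := 23 | P0:I, P1:M(23), P2:I, P3:I | bus: BusRdX,Flush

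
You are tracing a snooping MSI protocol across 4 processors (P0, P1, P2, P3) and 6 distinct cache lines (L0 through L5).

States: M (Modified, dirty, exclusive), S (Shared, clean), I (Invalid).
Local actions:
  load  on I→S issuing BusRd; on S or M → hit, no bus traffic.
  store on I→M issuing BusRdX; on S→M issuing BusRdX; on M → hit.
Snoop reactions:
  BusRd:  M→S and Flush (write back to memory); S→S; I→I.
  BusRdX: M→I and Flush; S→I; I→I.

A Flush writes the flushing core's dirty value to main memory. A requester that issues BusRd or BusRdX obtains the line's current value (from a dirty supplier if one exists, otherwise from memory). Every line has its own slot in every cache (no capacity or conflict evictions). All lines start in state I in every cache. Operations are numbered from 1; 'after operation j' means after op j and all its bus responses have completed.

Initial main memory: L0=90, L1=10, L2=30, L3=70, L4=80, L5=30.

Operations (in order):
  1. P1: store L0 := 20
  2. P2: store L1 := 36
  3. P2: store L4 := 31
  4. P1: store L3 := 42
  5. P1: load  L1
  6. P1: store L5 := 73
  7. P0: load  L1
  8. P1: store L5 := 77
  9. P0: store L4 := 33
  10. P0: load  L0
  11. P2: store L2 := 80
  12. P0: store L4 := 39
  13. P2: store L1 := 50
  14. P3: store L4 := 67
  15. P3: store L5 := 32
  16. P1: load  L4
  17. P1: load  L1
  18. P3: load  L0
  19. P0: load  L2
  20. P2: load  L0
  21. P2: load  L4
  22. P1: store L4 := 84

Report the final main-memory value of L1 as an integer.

  op1 P1: store L0 := 20 → I/M/I/I on L0; bus BusRdX; mem=90
  op2 P2: store L1 := 36 → I/I/M/I on L1; bus BusRdX; mem=10
  op3 P2: store L4 := 31 → I/I/M/I on L4; bus BusRdX; mem=80
  op4 P1: store L3 := 42 → I/M/I/I on L3; bus BusRdX; mem=70
  op5 P1: load  L1 → I/S/S/I on L1; bus BusRd Flush; mem=36
  op6 P1: store L5 := 73 → I/M/I/I on L5; bus BusRdX; mem=30
  op7 P0: load  L1 → S/S/S/I on L1; bus BusRd; mem=36
  op8 P1: store L5 := 77 → I/M/I/I on L5; bus (none); mem=30
  op9 P0: store L4 := 33 → M/I/I/I on L4; bus BusRdX Flush; mem=31
  op10 P0: load  L0 → S/S/I/I on L0; bus BusRd Flush; mem=20
  op11 P2: store L2 := 80 → I/I/M/I on L2; bus BusRdX; mem=30
  op12 P0: store L4 := 39 → M/I/I/I on L4; bus (none); mem=31
  op13 P2: store L1 := 50 → I/I/M/I on L1; bus BusRdX; mem=36
  op14 P3: store L4 := 67 → I/I/I/M on L4; bus BusRdX Flush; mem=39
  op15 P3: store L5 := 32 → I/I/I/M on L5; bus BusRdX Flush; mem=77
  op16 P1: load  L4 → I/S/I/S on L4; bus BusRd Flush; mem=67
  op17 P1: load  L1 → I/S/S/I on L1; bus BusRd Flush; mem=50
  op18 P3: load  L0 → S/S/I/S on L0; bus BusRd; mem=20
  op19 P0: load  L2 → S/I/S/I on L2; bus BusRd Flush; mem=80
  op20 P2: load  L0 → S/S/S/S on L0; bus BusRd; mem=20
  op21 P2: load  L4 → I/S/S/S on L4; bus BusRd; mem=67
  op22 P1: store L4 := 84 → I/M/I/I on L4; bus BusRdX; mem=67

memory[L1] = 50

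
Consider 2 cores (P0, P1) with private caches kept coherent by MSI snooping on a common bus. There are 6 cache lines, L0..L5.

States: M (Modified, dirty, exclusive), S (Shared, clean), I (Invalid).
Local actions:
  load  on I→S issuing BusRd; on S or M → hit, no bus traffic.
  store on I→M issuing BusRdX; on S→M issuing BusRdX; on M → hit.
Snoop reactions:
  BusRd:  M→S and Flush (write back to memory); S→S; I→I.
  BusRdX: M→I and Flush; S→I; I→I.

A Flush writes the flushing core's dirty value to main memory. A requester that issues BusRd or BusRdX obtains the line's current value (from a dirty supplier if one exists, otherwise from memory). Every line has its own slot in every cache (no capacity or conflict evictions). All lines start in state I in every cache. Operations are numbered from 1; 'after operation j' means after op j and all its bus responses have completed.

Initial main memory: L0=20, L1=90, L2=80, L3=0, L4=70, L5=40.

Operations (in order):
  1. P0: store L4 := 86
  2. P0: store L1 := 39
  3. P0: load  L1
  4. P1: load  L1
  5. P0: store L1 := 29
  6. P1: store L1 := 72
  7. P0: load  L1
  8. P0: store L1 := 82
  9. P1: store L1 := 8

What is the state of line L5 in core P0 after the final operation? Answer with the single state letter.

state = I

1. P0: store L4 := 86  bus=[BusRdX]  L4: P0=M P1=I  mem[L4]=70
2. P0: store L1 := 39  bus=[BusRdX]  L1: P0=M P1=I  mem[L1]=90
3. P0: load  L1  bus=[-]  L1: P0=M P1=I  mem[L1]=90
4. P1: load  L1  bus=[BusRd,Flush]  L1: P0=S P1=S  mem[L1]=39
5. P0: store L1 := 29  bus=[BusRdX]  L1: P0=M P1=I  mem[L1]=39
6. P1: store L1 := 72  bus=[BusRdX,Flush]  L1: P0=I P1=M  mem[L1]=29
7. P0: load  L1  bus=[BusRd,Flush]  L1: P0=S P1=S  mem[L1]=72
8. P0: store L1 := 82  bus=[BusRdX]  L1: P0=M P1=I  mem[L1]=72
9. P1: store L1 := 8  bus=[BusRdX,Flush]  L1: P0=I P1=M  mem[L1]=82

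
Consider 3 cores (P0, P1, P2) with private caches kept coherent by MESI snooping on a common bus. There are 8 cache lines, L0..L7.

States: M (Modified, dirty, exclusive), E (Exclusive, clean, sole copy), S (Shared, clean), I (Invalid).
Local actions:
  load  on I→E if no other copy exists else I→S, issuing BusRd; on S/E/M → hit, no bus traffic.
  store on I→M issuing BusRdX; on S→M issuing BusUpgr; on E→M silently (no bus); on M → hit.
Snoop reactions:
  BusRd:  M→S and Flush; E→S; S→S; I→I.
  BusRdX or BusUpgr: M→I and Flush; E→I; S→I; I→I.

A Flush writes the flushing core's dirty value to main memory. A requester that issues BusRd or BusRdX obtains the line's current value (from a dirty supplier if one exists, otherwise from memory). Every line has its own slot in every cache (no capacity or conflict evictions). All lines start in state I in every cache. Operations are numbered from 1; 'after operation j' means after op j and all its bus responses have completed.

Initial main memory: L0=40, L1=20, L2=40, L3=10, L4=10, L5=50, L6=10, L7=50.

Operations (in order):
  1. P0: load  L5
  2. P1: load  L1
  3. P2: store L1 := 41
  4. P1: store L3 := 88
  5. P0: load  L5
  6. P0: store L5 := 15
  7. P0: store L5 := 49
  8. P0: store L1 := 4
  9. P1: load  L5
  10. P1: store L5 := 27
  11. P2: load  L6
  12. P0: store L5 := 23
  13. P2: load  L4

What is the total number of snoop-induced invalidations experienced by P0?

invalidations = 1

1. P0: load  L5  bus=[BusRd]  L5: P0=E P1=I P2=I  mem[L5]=50
2. P1: load  L1  bus=[BusRd]  L1: P0=I P1=E P2=I  mem[L1]=20
3. P2: store L1 := 41  bus=[BusRdX]  L1: P0=I P1=I P2=M  mem[L1]=20
4. P1: store L3 := 88  bus=[BusRdX]  L3: P0=I P1=M P2=I  mem[L3]=10
5. P0: load  L5  bus=[-]  L5: P0=E P1=I P2=I  mem[L5]=50
6. P0: store L5 := 15  bus=[-]  L5: P0=M P1=I P2=I  mem[L5]=50
7. P0: store L5 := 49  bus=[-]  L5: P0=M P1=I P2=I  mem[L5]=50
8. P0: store L1 := 4  bus=[BusRdX,Flush]  L1: P0=M P1=I P2=I  mem[L1]=41
9. P1: load  L5  bus=[BusRd,Flush]  L5: P0=S P1=S P2=I  mem[L5]=49
10. P1: store L5 := 27  bus=[BusUpgr]  L5: P0=I P1=M P2=I  mem[L5]=49
11. P2: load  L6  bus=[BusRd]  L6: P0=I P1=I P2=E  mem[L6]=10
12. P0: store L5 := 23  bus=[BusRdX,Flush]  L5: P0=M P1=I P2=I  mem[L5]=27
13. P2: load  L4  bus=[BusRd]  L4: P0=I P1=I P2=E  mem[L4]=10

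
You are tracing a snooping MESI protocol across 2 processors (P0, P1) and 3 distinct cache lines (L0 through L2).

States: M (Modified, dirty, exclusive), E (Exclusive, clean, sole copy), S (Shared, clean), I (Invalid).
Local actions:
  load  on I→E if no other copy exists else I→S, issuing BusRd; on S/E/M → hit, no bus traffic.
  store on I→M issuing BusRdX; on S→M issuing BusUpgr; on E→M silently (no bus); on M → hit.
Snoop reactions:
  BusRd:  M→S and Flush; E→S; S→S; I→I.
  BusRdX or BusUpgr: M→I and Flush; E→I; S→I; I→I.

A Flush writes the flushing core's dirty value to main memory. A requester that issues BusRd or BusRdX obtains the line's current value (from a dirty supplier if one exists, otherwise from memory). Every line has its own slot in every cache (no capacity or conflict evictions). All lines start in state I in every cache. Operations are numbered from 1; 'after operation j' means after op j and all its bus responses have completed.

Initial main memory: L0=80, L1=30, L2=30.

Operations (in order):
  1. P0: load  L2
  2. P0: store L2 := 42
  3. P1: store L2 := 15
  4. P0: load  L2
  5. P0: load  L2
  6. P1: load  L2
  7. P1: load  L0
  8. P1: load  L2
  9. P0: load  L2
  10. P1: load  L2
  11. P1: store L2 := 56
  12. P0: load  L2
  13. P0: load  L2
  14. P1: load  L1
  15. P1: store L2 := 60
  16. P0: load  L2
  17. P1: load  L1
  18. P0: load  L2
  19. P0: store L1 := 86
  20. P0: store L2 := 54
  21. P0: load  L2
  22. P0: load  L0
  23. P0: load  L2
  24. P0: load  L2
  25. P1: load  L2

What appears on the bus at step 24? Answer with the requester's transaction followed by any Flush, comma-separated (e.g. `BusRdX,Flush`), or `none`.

  op1 P0: load  L2 → E/I on L2; bus BusRd; mem=30
  op2 P0: store L2 := 42 → M/I on L2; bus (none); mem=30
  op3 P1: store L2 := 15 → I/M on L2; bus BusRdX Flush; mem=42
  op4 P0: load  L2 → S/S on L2; bus BusRd Flush; mem=15
  op5 P0: load  L2 → S/S on L2; bus (none); mem=15
  op6 P1: load  L2 → S/S on L2; bus (none); mem=15
  op7 P1: load  L0 → I/E on L0; bus BusRd; mem=80
  op8 P1: load  L2 → S/S on L2; bus (none); mem=15
  op9 P0: load  L2 → S/S on L2; bus (none); mem=15
  op10 P1: load  L2 → S/S on L2; bus (none); mem=15
  op11 P1: store L2 := 56 → I/M on L2; bus BusUpgr; mem=15
  op12 P0: load  L2 → S/S on L2; bus BusRd Flush; mem=56
  op13 P0: load  L2 → S/S on L2; bus (none); mem=56
  op14 P1: load  L1 → I/E on L1; bus BusRd; mem=30
  op15 P1: store L2 := 60 → I/M on L2; bus BusUpgr; mem=56
  op16 P0: load  L2 → S/S on L2; bus BusRd Flush; mem=60
  op17 P1: load  L1 → I/E on L1; bus (none); mem=30
  op18 P0: load  L2 → S/S on L2; bus (none); mem=60
  op19 P0: store L1 := 86 → M/I on L1; bus BusRdX; mem=30
  op20 P0: store L2 := 54 → M/I on L2; bus BusUpgr; mem=60
  op21 P0: load  L2 → M/I on L2; bus (none); mem=60
  op22 P0: load  L0 → S/S on L0; bus BusRd; mem=80
  op23 P0: load  L2 → M/I on L2; bus (none); mem=60
  op24 P0: load  L2 → M/I on L2; bus (none); mem=60
  op25 P1: load  L2 → S/S on L2; bus BusRd Flush; mem=54

bus = none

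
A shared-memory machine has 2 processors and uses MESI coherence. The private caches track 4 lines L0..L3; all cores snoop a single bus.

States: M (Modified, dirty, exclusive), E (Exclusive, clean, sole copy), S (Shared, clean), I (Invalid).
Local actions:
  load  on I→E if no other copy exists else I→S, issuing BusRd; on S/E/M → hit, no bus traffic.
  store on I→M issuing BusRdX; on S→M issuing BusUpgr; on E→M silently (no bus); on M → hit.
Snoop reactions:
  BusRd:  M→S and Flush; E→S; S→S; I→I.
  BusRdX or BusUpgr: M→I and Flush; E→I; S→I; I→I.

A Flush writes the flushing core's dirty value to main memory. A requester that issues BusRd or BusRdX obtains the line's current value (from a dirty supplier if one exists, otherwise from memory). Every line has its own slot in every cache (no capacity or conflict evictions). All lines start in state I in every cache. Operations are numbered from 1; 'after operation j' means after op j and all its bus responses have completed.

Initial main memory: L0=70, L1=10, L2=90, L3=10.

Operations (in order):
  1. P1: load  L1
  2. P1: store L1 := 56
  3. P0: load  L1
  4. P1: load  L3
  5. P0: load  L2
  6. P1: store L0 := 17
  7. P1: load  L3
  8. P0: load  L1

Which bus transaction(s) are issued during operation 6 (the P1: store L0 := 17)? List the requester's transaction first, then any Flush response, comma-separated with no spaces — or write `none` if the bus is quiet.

[1] P1: load  L1 | P0:I, P1:E(10) | bus: BusRd
[2] P1: store L1 := 56 | P0:I, P1:M(56) | bus: none
[3] P0: load  L1 | P0:S(56), P1:S(56) | bus: BusRd,Flush
[4] P1: load  L3 | P0:I, P1:E(10) | bus: BusRd
[5] P0: load  L2 | P0:E(90), P1:I | bus: BusRd
[6] P1: store L0 := 17 | P0:I, P1:M(17) | bus: BusRdX
[7] P1: load  L3 | P0:I, P1:E(10) | bus: none
[8] P0: load  L1 | P0:S(56), P1:S(56) | bus: none

bus = BusRdX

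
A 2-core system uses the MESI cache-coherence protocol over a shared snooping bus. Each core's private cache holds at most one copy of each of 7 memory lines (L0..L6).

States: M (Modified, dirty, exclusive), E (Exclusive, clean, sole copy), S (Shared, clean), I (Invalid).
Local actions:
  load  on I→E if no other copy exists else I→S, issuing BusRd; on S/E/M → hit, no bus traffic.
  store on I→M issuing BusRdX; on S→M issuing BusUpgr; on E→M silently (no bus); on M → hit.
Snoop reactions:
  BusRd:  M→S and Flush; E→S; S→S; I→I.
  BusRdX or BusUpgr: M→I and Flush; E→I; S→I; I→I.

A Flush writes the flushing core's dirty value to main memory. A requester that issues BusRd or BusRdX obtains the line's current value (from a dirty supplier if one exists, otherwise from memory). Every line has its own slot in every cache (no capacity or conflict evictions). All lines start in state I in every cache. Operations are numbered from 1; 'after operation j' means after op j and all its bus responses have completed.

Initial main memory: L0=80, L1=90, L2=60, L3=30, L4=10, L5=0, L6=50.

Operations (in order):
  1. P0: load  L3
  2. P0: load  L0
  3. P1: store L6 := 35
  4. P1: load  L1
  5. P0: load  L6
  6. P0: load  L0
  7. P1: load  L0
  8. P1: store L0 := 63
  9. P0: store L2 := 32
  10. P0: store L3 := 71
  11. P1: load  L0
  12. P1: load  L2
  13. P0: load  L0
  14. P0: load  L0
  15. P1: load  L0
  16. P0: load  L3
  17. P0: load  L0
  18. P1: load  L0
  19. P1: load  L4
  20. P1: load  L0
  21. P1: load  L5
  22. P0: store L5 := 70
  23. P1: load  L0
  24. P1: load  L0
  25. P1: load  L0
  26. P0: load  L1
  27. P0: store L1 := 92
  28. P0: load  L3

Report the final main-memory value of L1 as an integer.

step 1: P0: load  L3  ⟶  EI  (L3)  txn=BusRd  M[L3]=30
step 2: P0: load  L0  ⟶  EI  (L0)  txn=BusRd  M[L0]=80
step 3: P1: store L6 := 35  ⟶  IM  (L6)  txn=BusRdX  M[L6]=50
step 4: P1: load  L1  ⟶  IE  (L1)  txn=BusRd  M[L1]=90
step 5: P0: load  L6  ⟶  SS  (L6)  txn=BusRd+Flush  M[L6]=35
step 6: P0: load  L0  ⟶  EI  (L0)  txn=∅  M[L0]=80
step 7: P1: load  L0  ⟶  SS  (L0)  txn=BusRd  M[L0]=80
step 8: P1: store L0 := 63  ⟶  IM  (L0)  txn=BusUpgr  M[L0]=80
step 9: P0: store L2 := 32  ⟶  MI  (L2)  txn=BusRdX  M[L2]=60
step 10: P0: store L3 := 71  ⟶  MI  (L3)  txn=∅  M[L3]=30
step 11: P1: load  L0  ⟶  IM  (L0)  txn=∅  M[L0]=80
step 12: P1: load  L2  ⟶  SS  (L2)  txn=BusRd+Flush  M[L2]=32
step 13: P0: load  L0  ⟶  SS  (L0)  txn=BusRd+Flush  M[L0]=63
step 14: P0: load  L0  ⟶  SS  (L0)  txn=∅  M[L0]=63
step 15: P1: load  L0  ⟶  SS  (L0)  txn=∅  M[L0]=63
step 16: P0: load  L3  ⟶  MI  (L3)  txn=∅  M[L3]=30
step 17: P0: load  L0  ⟶  SS  (L0)  txn=∅  M[L0]=63
step 18: P1: load  L0  ⟶  SS  (L0)  txn=∅  M[L0]=63
step 19: P1: load  L4  ⟶  IE  (L4)  txn=BusRd  M[L4]=10
step 20: P1: load  L0  ⟶  SS  (L0)  txn=∅  M[L0]=63
step 21: P1: load  L5  ⟶  IE  (L5)  txn=BusRd  M[L5]=0
step 22: P0: store L5 := 70  ⟶  MI  (L5)  txn=BusRdX  M[L5]=0
step 23: P1: load  L0  ⟶  SS  (L0)  txn=∅  M[L0]=63
step 24: P1: load  L0  ⟶  SS  (L0)  txn=∅  M[L0]=63
step 25: P1: load  L0  ⟶  SS  (L0)  txn=∅  M[L0]=63
step 26: P0: load  L1  ⟶  SS  (L1)  txn=BusRd  M[L1]=90
step 27: P0: store L1 := 92  ⟶  MI  (L1)  txn=BusUpgr  M[L1]=90
step 28: P0: load  L3  ⟶  MI  (L3)  txn=∅  M[L3]=30

memory[L1] = 90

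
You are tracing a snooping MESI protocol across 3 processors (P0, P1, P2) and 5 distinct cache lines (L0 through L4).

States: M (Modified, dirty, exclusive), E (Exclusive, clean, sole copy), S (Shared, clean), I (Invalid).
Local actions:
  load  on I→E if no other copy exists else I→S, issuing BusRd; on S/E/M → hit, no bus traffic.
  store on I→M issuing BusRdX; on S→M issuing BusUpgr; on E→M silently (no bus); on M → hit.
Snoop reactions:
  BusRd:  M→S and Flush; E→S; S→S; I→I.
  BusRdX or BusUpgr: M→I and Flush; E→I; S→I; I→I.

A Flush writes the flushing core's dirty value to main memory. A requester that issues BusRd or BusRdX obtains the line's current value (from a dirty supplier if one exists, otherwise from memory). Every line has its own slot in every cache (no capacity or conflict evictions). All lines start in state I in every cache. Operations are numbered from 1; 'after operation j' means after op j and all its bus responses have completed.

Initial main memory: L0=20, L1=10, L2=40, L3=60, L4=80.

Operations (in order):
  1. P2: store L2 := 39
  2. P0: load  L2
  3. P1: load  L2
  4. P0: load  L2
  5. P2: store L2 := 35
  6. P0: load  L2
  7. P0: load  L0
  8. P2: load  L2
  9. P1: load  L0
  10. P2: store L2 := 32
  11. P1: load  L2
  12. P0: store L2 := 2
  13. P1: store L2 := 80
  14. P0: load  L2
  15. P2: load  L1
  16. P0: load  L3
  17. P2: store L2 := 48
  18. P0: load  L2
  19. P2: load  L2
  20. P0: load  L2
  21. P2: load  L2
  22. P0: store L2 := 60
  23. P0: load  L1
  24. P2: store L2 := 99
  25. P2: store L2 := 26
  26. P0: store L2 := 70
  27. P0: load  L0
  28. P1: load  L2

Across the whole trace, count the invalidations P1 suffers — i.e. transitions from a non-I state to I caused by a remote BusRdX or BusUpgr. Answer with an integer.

invalidations = 3

1. P2: store L2 := 39  bus=[BusRdX]  L2: P0=I P1=I P2=M  mem[L2]=40
2. P0: load  L2  bus=[BusRd,Flush]  L2: P0=S P1=I P2=S  mem[L2]=39
3. P1: load  L2  bus=[BusRd]  L2: P0=S P1=S P2=S  mem[L2]=39
4. P0: load  L2  bus=[-]  L2: P0=S P1=S P2=S  mem[L2]=39
5. P2: store L2 := 35  bus=[BusUpgr]  L2: P0=I P1=I P2=M  mem[L2]=39
6. P0: load  L2  bus=[BusRd,Flush]  L2: P0=S P1=I P2=S  mem[L2]=35
7. P0: load  L0  bus=[BusRd]  L0: P0=E P1=I P2=I  mem[L0]=20
8. P2: load  L2  bus=[-]  L2: P0=S P1=I P2=S  mem[L2]=35
9. P1: load  L0  bus=[BusRd]  L0: P0=S P1=S P2=I  mem[L0]=20
10. P2: store L2 := 32  bus=[BusUpgr]  L2: P0=I P1=I P2=M  mem[L2]=35
11. P1: load  L2  bus=[BusRd,Flush]  L2: P0=I P1=S P2=S  mem[L2]=32
12. P0: store L2 := 2  bus=[BusRdX]  L2: P0=M P1=I P2=I  mem[L2]=32
13. P1: store L2 := 80  bus=[BusRdX,Flush]  L2: P0=I P1=M P2=I  mem[L2]=2
14. P0: load  L2  bus=[BusRd,Flush]  L2: P0=S P1=S P2=I  mem[L2]=80
15. P2: load  L1  bus=[BusRd]  L1: P0=I P1=I P2=E  mem[L1]=10
16. P0: load  L3  bus=[BusRd]  L3: P0=E P1=I P2=I  mem[L3]=60
17. P2: store L2 := 48  bus=[BusRdX]  L2: P0=I P1=I P2=M  mem[L2]=80
18. P0: load  L2  bus=[BusRd,Flush]  L2: P0=S P1=I P2=S  mem[L2]=48
19. P2: load  L2  bus=[-]  L2: P0=S P1=I P2=S  mem[L2]=48
20. P0: load  L2  bus=[-]  L2: P0=S P1=I P2=S  mem[L2]=48
21. P2: load  L2  bus=[-]  L2: P0=S P1=I P2=S  mem[L2]=48
22. P0: store L2 := 60  bus=[BusUpgr]  L2: P0=M P1=I P2=I  mem[L2]=48
23. P0: load  L1  bus=[BusRd]  L1: P0=S P1=I P2=S  mem[L1]=10
24. P2: store L2 := 99  bus=[BusRdX,Flush]  L2: P0=I P1=I P2=M  mem[L2]=60
25. P2: store L2 := 26  bus=[-]  L2: P0=I P1=I P2=M  mem[L2]=60
26. P0: store L2 := 70  bus=[BusRdX,Flush]  L2: P0=M P1=I P2=I  mem[L2]=26
27. P0: load  L0  bus=[-]  L0: P0=S P1=S P2=I  mem[L0]=20
28. P1: load  L2  bus=[BusRd,Flush]  L2: P0=S P1=S P2=I  mem[L2]=70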